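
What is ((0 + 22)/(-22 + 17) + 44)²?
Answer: 39204/25 ≈ 1568.2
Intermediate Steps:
((0 + 22)/(-22 + 17) + 44)² = (22/(-5) + 44)² = (22*(-⅕) + 44)² = (-22/5 + 44)² = (198/5)² = 39204/25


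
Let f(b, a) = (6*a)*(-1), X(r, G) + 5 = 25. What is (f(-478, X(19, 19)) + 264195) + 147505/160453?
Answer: 42371773480/160453 ≈ 2.6408e+5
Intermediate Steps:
X(r, G) = 20 (X(r, G) = -5 + 25 = 20)
f(b, a) = -6*a
(f(-478, X(19, 19)) + 264195) + 147505/160453 = (-6*20 + 264195) + 147505/160453 = (-120 + 264195) + 147505*(1/160453) = 264075 + 147505/160453 = 42371773480/160453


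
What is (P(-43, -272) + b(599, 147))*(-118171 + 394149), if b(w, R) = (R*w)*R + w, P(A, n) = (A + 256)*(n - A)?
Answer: 3558905484514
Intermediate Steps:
P(A, n) = (256 + A)*(n - A)
b(w, R) = w + w*R**2 (b(w, R) = w*R**2 + w = w + w*R**2)
(P(-43, -272) + b(599, 147))*(-118171 + 394149) = ((-1*(-43)**2 - 256*(-43) + 256*(-272) - 43*(-272)) + 599*(1 + 147**2))*(-118171 + 394149) = ((-1*1849 + 11008 - 69632 + 11696) + 599*(1 + 21609))*275978 = ((-1849 + 11008 - 69632 + 11696) + 599*21610)*275978 = (-48777 + 12944390)*275978 = 12895613*275978 = 3558905484514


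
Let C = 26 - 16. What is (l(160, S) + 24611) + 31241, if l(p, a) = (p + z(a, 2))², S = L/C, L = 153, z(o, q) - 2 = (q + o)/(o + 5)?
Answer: 3394502549/41209 ≈ 82373.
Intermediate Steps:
z(o, q) = 2 + (o + q)/(5 + o) (z(o, q) = 2 + (q + o)/(o + 5) = 2 + (o + q)/(5 + o))
C = 10
S = 153/10 ≈ 15.300
l(p, a) = (p + (12 + 3*a)/(5 + a))² (l(p, a) = (p + (10 + 2 + 3*a)/(5 + a))² = (p + (12 + 3*a)/(5 + a))²)
(l(160, S) + 24611) + 31241 = ((12 + 3*(153/10) + 160*(5 + 153/10))²/(5 + 153/10)² + 24611) + 31241 = ((12 + 459/10 + 160*(203/10))²/(203/10)² + 24611) + 31241 = (100*(12 + 459/10 + 3248)²/41209 + 24611) + 31241 = (100*(33059/10)²/41209 + 24611) + 31241 = ((100/41209)*(1092897481/100) + 24611) + 31241 = (1092897481/41209 + 24611) + 31241 = 2107092180/41209 + 31241 = 3394502549/41209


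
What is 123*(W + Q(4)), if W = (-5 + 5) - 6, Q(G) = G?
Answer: -246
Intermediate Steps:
W = -6 (W = 0 - 6 = -6)
123*(W + Q(4)) = 123*(-6 + 4) = 123*(-2) = -246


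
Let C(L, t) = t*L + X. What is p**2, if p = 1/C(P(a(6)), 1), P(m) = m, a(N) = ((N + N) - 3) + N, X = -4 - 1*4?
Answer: 1/49 ≈ 0.020408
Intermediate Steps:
X = -8 (X = -4 - 4 = -8)
a(N) = -3 + 3*N (a(N) = (2*N - 3) + N = (-3 + 2*N) + N = -3 + 3*N)
C(L, t) = -8 + L*t (C(L, t) = t*L - 8 = L*t - 8 = -8 + L*t)
p = 1/7 (p = 1/(-8 + (-3 + 3*6)*1) = 1/(-8 + (-3 + 18)*1) = 1/(-8 + 15*1) = 1/(-8 + 15) = 1/7 ≈ 0.14286)
p**2 = (1/7)**2 = 1/49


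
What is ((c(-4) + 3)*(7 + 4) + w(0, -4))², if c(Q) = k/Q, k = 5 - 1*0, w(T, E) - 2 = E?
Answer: 4761/16 ≈ 297.56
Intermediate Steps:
w(T, E) = 2 + E
k = 5 (k = 5 + 0 = 5)
c(Q) = 5/Q
((c(-4) + 3)*(7 + 4) + w(0, -4))² = ((5/(-4) + 3)*(7 + 4) + (2 - 4))² = ((5*(-¼) + 3)*11 - 2)² = ((-5/4 + 3)*11 - 2)² = ((7/4)*11 - 2)² = (77/4 - 2)² = (69/4)² = 4761/16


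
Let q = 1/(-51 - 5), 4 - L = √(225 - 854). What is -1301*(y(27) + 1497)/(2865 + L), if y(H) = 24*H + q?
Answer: -448352455711/460980240 - 156274819*I*√629/460980240 ≈ -972.61 - 8.5022*I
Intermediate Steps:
L = 4 - I*√629 (L = 4 - √(225 - 854) = 4 - √(-629) = 4 - I*√629 ≈ 4.0 - 25.08*I)
q = -1/56 (q = 1/(-56) = -1/56 ≈ -0.017857)
y(H) = -1/56 + 24*H (y(H) = 24*H - 1/56 = -1/56 + 24*H)
-1301*(y(27) + 1497)/(2865 + L) = -1301*((-1/56 + 24*27) + 1497)/(2865 + (4 - I*√629)) = -1301*((-1/56 + 648) + 1497)/(2869 - I*√629) = -1301*(36287/56 + 1497)/(2869 - I*√629) = -156274819/(56*(2869 - I*√629))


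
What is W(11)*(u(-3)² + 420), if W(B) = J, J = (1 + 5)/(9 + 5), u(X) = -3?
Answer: 1287/7 ≈ 183.86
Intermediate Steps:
J = 3/7 (J = 6/14 = 6*(1/14) = 3/7 ≈ 0.42857)
W(B) = 3/7
W(11)*(u(-3)² + 420) = 3*((-3)² + 420)/7 = 3*(9 + 420)/7 = (3/7)*429 = 1287/7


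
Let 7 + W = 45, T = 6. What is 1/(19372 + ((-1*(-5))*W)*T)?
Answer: 1/20512 ≈ 4.8752e-5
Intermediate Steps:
W = 38 (W = -7 + 45 = 38)
1/(19372 + ((-1*(-5))*W)*T) = 1/(19372 + (-1*(-5)*38)*6) = 1/(19372 + (5*38)*6) = 1/(19372 + 190*6) = 1/(19372 + 1140) = 1/20512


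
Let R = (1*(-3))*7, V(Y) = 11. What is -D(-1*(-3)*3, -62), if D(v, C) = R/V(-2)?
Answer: 21/11 ≈ 1.9091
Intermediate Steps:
R = -21 (R = -3*7 = -21)
D(v, C) = -21/11
-D(-1*(-3)*3, -62) = -1*(-21/11) = 21/11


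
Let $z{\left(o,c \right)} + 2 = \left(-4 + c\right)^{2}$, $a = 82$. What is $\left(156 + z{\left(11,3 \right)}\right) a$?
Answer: $12710$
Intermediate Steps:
$z{\left(o,c \right)} = -2 + \left(-4 + c\right)^{2}$
$\left(156 + z{\left(11,3 \right)}\right) a = \left(156 - \left(2 - \left(-4 + 3\right)^{2}\right)\right) 82 = \left(156 - \left(2 - \left(-1\right)^{2}\right)\right) 82 = \left(156 + \left(-2 + 1\right)\right) 82 = \left(156 - 1\right) 82 = 155 \cdot 82 = 12710$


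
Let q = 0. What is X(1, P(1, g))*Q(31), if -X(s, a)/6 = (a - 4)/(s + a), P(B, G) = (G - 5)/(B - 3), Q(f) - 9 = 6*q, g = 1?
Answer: 36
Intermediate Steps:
Q(f) = 9 (Q(f) = 9 + 6*0 = 9 + 0 = 9)
P(B, G) = (-5 + G)/(-3 + B)
X(s, a) = -6*(-4 + a)/(a + s) (X(s, a) = -6*(a - 4)/(s + a) = -6*(-4 + a)/(a + s))
X(1, P(1, g))*Q(31) = (6*(4 - (-5 + 1)/(-3 + 1))/((-5 + 1)/(-3 + 1) + 1))*9 = (6*(4 - (-4)/(-2))/(-4/(-2) + 1))*9 = (6*(4 - (-1)*(-4)/2)/(-½*(-4) + 1))*9 = (6*(4 - 1*2)/(2 + 1))*9 = (6*(4 - 2)/3)*9 = (6*(⅓)*2)*9 = 4*9 = 36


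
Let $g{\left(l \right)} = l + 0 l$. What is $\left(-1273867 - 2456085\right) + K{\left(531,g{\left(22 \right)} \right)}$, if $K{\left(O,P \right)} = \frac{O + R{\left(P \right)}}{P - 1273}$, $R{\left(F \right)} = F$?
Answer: $- \frac{4666170505}{1251} \approx -3.73 \cdot 10^{6}$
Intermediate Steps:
$g{\left(l \right)} = l$ ($g{\left(l \right)} = l + 0 = l$)
$K{\left(O,P \right)} = \frac{O + P}{-1273 + P}$ ($K{\left(O,P \right)} = \frac{O + P}{P - 1273} = \frac{O + P}{-1273 + P}$)
$\left(-1273867 - 2456085\right) + K{\left(531,g{\left(22 \right)} \right)} = \left(-1273867 - 2456085\right) + \frac{531 + 22}{-1273 + 22} = -3729952 + \frac{1}{-1251} \cdot 553 = -3729952 - \frac{553}{1251} = - \frac{4666170505}{1251}$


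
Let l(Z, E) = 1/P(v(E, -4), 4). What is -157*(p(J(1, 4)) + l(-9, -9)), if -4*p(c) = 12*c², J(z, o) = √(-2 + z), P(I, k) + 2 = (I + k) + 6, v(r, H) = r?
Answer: -314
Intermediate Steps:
P(I, k) = 4 + I + k (P(I, k) = -2 + ((I + k) + 6) = -2 + (6 + I + k) = 4 + I + k)
l(Z, E) = 1/(8 + E) (l(Z, E) = 1/(4 + E + 4) = 1/(8 + E))
p(c) = -3*c²
-157*(p(J(1, 4)) + l(-9, -9)) = -157*(-3*(√(-2 + 1))² + 1/(8 - 9)) = -157*(-3*(√(-1))² + 1/(-1)) = -157*(-3*I² - 1) = -157*(-3*(-1) - 1) = -157*(3 - 1) = -157*2 = -314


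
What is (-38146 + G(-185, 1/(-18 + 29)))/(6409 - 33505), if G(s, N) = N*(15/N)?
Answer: 38131/27096 ≈ 1.4073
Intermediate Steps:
G(s, N) = 15
(-38146 + G(-185, 1/(-18 + 29)))/(6409 - 33505) = (-38146 + 15)/(6409 - 33505) = -38131/(-27096) = -38131*(-1/27096) = 38131/27096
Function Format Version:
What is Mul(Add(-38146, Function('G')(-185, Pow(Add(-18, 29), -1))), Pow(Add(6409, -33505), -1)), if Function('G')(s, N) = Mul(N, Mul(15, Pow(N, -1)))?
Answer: Rational(38131, 27096) ≈ 1.4073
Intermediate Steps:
Function('G')(s, N) = 15
Mul(Add(-38146, Function('G')(-185, Pow(Add(-18, 29), -1))), Pow(Add(6409, -33505), -1)) = Mul(Add(-38146, 15), Pow(Add(6409, -33505), -1)) = Mul(-38131, Pow(-27096, -1)) = Mul(-38131, Rational(-1, 27096)) = Rational(38131, 27096)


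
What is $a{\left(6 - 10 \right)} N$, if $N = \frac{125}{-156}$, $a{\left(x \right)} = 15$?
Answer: $- \frac{625}{52} \approx -12.019$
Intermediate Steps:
$N = - \frac{125}{156}$ ($N = 125 \left(- \frac{1}{156}\right) = - \frac{125}{156} \approx -0.80128$)
$a{\left(6 - 10 \right)} N = 15 \left(- \frac{125}{156}\right) = - \frac{625}{52}$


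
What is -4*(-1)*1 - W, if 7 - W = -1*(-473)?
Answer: 470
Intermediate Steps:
W = -466 (W = 7 - (-1)*(-473) = 7 - 1*473 = 7 - 473 = -466)
-4*(-1)*1 - W = -4*(-1)*1 - 1*(-466) = 4*1 + 466 = 4 + 466 = 470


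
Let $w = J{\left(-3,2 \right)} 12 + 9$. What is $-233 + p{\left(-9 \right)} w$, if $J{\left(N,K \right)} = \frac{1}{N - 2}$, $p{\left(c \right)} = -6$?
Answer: $- \frac{1363}{5} \approx -272.6$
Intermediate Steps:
$J{\left(N,K \right)} = \frac{1}{-2 + N}$
$w = \frac{33}{5}$ ($w = \frac{1}{-2 - 3} \cdot 12 + 9 = \frac{1}{-5} \cdot 12 + 9 = \left(- \frac{1}{5}\right) 12 + 9 = - \frac{12}{5} + 9 = \frac{33}{5} \approx 6.6$)
$-233 + p{\left(-9 \right)} w = -233 - \frac{198}{5} = - \frac{1363}{5}$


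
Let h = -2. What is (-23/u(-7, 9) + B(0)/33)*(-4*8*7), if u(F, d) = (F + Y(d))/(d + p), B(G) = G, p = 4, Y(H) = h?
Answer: -66976/9 ≈ -7441.8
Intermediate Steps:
Y(H) = -2
u(F, d) = (-2 + F)/(4 + d) (u(F, d) = (F - 2)/(d + 4) = (-2 + F)/(4 + d))
(-23/u(-7, 9) + B(0)/33)*(-4*8*7) = (-23*(4 + 9)/(-2 - 7) + 0/33)*(-4*8*7) = (-23/(-9/13) + 0*(1/33))*(-32*7) = (-23/((1/13)*(-9)) + 0)*(-224) = (-23/(-9/13) + 0)*(-224) = (-23*(-13/9) + 0)*(-224) = (299/9 + 0)*(-224) = (299/9)*(-224) = -66976/9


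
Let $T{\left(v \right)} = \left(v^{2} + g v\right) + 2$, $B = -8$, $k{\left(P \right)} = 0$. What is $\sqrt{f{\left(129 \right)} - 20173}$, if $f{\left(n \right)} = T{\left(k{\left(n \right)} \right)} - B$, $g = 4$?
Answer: $i \sqrt{20163} \approx 142.0 i$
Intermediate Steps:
$T{\left(v \right)} = 2 + v^{2} + 4 v$ ($T{\left(v \right)} = \left(v^{2} + 4 v\right) + 2 = 2 + v^{2} + 4 v$)
$f{\left(n \right)} = 10$ ($f{\left(n \right)} = \left(2 + 0^{2} + 4 \cdot 0\right) - -8 = \left(2 + 0 + 0\right) + 8 = 2 + 8 = 10$)
$\sqrt{f{\left(129 \right)} - 20173} = \sqrt{10 - 20173} = \sqrt{-20163} = i \sqrt{20163}$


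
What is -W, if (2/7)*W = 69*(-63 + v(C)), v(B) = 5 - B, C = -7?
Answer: 24633/2 ≈ 12317.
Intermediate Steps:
W = -24633/2 (W = 7*(69*(-63 + (5 - 1*(-7))))/2 = 7*(69*(-63 + (5 + 7)))/2 = 7*(69*(-63 + 12))/2 = 7*(69*(-51))/2 = (7/2)*(-3519) = -24633/2 ≈ -12317.)
-W = -1*(-24633/2) = 24633/2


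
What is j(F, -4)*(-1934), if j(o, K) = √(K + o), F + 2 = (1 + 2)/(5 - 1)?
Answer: -967*I*√21 ≈ -4431.4*I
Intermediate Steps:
F = -5/4 (F = -2 + (1 + 2)/(5 - 1) = -2 + 3/4 = -2 + 3*(¼) = -2 + ¾ = -5/4 ≈ -1.2500)
j(F, -4)*(-1934) = √(-4 - 5/4)*(-1934) = √(-21/4)*(-1934) = (I*√21/2)*(-1934) = -967*I*√21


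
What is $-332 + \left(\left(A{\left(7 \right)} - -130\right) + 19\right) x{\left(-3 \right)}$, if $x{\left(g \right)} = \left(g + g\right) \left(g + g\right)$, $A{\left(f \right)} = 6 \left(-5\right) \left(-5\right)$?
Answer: $10432$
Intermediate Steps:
$A{\left(f \right)} = 150$ ($A{\left(f \right)} = \left(-30\right) \left(-5\right) = 150$)
$x{\left(g \right)} = 4 g^{2}$ ($x{\left(g \right)} = 2 g 2 g = 4 g^{2}$)
$-332 + \left(\left(A{\left(7 \right)} - -130\right) + 19\right) x{\left(-3 \right)} = -332 + \left(\left(150 - -130\right) + 19\right) 4 \left(-3\right)^{2} = -332 + \left(\left(150 + 130\right) + 19\right) 4 \cdot 9 = -332 + \left(280 + 19\right) 36 = -332 + 299 \cdot 36 = -332 + 10764 = 10432$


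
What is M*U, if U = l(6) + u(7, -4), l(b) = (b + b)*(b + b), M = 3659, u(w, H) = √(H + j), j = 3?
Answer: 526896 + 3659*I ≈ 5.269e+5 + 3659.0*I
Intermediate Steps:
u(w, H) = √(3 + H) (u(w, H) = √(H + 3) = √(3 + H))
l(b) = 4*b² (l(b) = (2*b)*(2*b) = 4*b²)
U = 144 + I (U = 4*6² + √(3 - 4) = 4*36 + √(-1) = 144 + I ≈ 144.0 + 1.0*I)
M*U = 3659*(144 + I) = 526896 + 3659*I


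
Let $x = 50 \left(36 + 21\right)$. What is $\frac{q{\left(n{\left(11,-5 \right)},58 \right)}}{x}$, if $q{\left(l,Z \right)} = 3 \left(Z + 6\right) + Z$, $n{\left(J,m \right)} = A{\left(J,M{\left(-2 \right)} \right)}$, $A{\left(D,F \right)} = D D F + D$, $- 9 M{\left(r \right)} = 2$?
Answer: $\frac{5}{57} \approx 0.087719$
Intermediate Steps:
$M{\left(r \right)} = - \frac{2}{9}$ ($M{\left(r \right)} = \left(- \frac{1}{9}\right) 2 = - \frac{2}{9}$)
$A{\left(D,F \right)} = D + F D^{2}$ ($A{\left(D,F \right)} = D^{2} F + D = F D^{2} + D = D + F D^{2}$)
$n{\left(J,m \right)} = J \left(1 - \frac{2 J}{9}\right)$ ($n{\left(J,m \right)} = J \left(1 + J \left(- \frac{2}{9}\right)\right) = J \left(1 - \frac{2 J}{9}\right)$)
$q{\left(l,Z \right)} = 18 + 4 Z$ ($q{\left(l,Z \right)} = 3 \left(6 + Z\right) + Z = \left(18 + 3 Z\right) + Z = 18 + 4 Z$)
$x = 2850$ ($x = 50 \cdot 57 = 2850$)
$\frac{q{\left(n{\left(11,-5 \right)},58 \right)}}{x} = \frac{18 + 4 \cdot 58}{2850} = \left(18 + 232\right) \frac{1}{2850} = 250 \cdot \frac{1}{2850} = \frac{5}{57}$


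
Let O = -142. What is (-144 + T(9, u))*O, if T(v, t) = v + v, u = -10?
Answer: 17892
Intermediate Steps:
T(v, t) = 2*v
(-144 + T(9, u))*O = (-144 + 2*9)*(-142) = (-144 + 18)*(-142) = -126*(-142) = 17892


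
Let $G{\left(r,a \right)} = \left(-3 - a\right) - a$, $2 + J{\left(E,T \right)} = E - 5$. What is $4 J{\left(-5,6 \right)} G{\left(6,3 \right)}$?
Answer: $432$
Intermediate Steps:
$J{\left(E,T \right)} = -7 + E$ ($J{\left(E,T \right)} = -2 + \left(E - 5\right) = -2 + \left(-5 + E\right) = -7 + E$)
$G{\left(r,a \right)} = -3 - 2 a$
$4 J{\left(-5,6 \right)} G{\left(6,3 \right)} = 4 \left(-7 - 5\right) \left(-3 - 6\right) = 4 \left(-12\right) \left(-3 - 6\right) = \left(-48\right) \left(-9\right) = 432$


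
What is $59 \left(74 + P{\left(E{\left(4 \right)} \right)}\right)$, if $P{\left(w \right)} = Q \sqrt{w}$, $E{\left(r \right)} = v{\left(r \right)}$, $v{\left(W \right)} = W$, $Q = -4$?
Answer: $3894$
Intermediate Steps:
$E{\left(r \right)} = r$
$P{\left(w \right)} = - 4 \sqrt{w}$
$59 \left(74 + P{\left(E{\left(4 \right)} \right)}\right) = 59 \left(74 - 4 \sqrt{4}\right) = 59 \left(74 - 8\right) = 59 \cdot 66 = 3894$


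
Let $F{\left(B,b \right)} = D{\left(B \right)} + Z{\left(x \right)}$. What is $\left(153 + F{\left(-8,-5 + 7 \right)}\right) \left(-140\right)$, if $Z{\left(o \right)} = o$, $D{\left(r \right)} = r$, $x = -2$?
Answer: $-20020$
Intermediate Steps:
$F{\left(B,b \right)} = -2 + B$ ($F{\left(B,b \right)} = B - 2 = -2 + B$)
$\left(153 + F{\left(-8,-5 + 7 \right)}\right) \left(-140\right) = \left(153 - 10\right) \left(-140\right) = 143 \left(-140\right) = -20020$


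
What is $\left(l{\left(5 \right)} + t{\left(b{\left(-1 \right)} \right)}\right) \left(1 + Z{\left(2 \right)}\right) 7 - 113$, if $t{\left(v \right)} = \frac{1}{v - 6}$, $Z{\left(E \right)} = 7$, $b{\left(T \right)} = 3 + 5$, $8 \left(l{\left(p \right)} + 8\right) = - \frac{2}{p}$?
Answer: $- \frac{2679}{5} \approx -535.8$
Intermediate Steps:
$l{\left(p \right)} = -8 - \frac{1}{4 p}$ ($l{\left(p \right)} = -8 + \frac{\left(-2\right) \frac{1}{p}}{8} = -8 - \frac{1}{4 p}$)
$b{\left(T \right)} = 8$
$t{\left(v \right)} = \frac{1}{-6 + v}$
$\left(l{\left(5 \right)} + t{\left(b{\left(-1 \right)} \right)}\right) \left(1 + Z{\left(2 \right)}\right) 7 - 113 = \left(\left(-8 - \frac{1}{4 \cdot 5}\right) + \frac{1}{-6 + 8}\right) \left(1 + 7\right) 7 - 113 = \left(\left(-8 - \frac{1}{20}\right) + \frac{1}{2}\right) 8 \cdot 7 - 113 = \left(- \frac{161}{20} + \frac{1}{2}\right) 8 \cdot 7 - 113 = \left(- \frac{151}{20}\right) 8 \cdot 7 - 113 = \left(- \frac{302}{5}\right) 7 - 113 = - \frac{2114}{5} - 113 = - \frac{2679}{5}$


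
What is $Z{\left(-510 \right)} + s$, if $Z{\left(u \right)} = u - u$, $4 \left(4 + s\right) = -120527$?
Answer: $- \frac{120543}{4} \approx -30136.0$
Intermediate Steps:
$s = - \frac{120543}{4}$ ($s = -4 + \frac{1}{4} \left(-120527\right) = -4 - \frac{120527}{4} = - \frac{120543}{4} \approx -30136.0$)
$Z{\left(u \right)} = 0$
$Z{\left(-510 \right)} + s = 0 - \frac{120543}{4} = - \frac{120543}{4}$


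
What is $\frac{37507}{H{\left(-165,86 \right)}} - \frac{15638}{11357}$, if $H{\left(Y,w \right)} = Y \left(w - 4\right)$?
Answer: $- \frac{15549979}{3747810} \approx -4.1491$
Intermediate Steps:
$H{\left(Y,w \right)} = Y \left(-4 + w\right)$
$\frac{37507}{H{\left(-165,86 \right)}} - \frac{15638}{11357} = \frac{37507}{\left(-165\right) \left(-4 + 86\right)} - \frac{15638}{11357} = \frac{37507}{\left(-165\right) 82} - \frac{15638}{11357} = \frac{37507}{-13530} - \frac{15638}{11357} = 37507 \left(- \frac{1}{13530}\right) - \frac{15638}{11357} = - \frac{37507}{13530} - \frac{15638}{11357} = - \frac{15549979}{3747810}$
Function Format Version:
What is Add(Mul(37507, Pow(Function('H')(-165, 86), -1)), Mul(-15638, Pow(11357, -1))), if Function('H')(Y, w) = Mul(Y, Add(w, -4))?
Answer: Rational(-15549979, 3747810) ≈ -4.1491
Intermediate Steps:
Function('H')(Y, w) = Mul(Y, Add(-4, w))
Add(Mul(37507, Pow(Function('H')(-165, 86), -1)), Mul(-15638, Pow(11357, -1))) = Add(Mul(37507, Pow(Mul(-165, Add(-4, 86)), -1)), Mul(-15638, Pow(11357, -1))) = Add(Mul(37507, Pow(Mul(-165, 82), -1)), Mul(-15638, Rational(1, 11357))) = Add(Mul(37507, Pow(-13530, -1)), Rational(-15638, 11357)) = Add(Mul(37507, Rational(-1, 13530)), Rational(-15638, 11357)) = Add(Rational(-37507, 13530), Rational(-15638, 11357)) = Rational(-15549979, 3747810)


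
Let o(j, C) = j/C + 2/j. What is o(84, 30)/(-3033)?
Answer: -593/636930 ≈ -0.00093103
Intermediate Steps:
o(j, C) = 2/j + j/C
o(84, 30)/(-3033) = (2/84 + 84/30)/(-3033) = (2*(1/84) + 84*(1/30))*(-1/3033) = (1/42 + 14/5)*(-1/3033) = (593/210)*(-1/3033) = -593/636930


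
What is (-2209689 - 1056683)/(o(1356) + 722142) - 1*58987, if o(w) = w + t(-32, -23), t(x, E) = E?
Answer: -42678886197/723475 ≈ -58992.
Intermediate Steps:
o(w) = -23 + w (o(w) = w - 23 = -23 + w)
(-2209689 - 1056683)/(o(1356) + 722142) - 1*58987 = (-2209689 - 1056683)/((-23 + 1356) + 722142) - 1*58987 = -3266372/(1333 + 722142) - 58987 = -3266372/723475 - 58987 = -42678886197/723475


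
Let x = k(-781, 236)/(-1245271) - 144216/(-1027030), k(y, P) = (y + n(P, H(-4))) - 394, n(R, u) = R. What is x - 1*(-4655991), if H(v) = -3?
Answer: 2977344946790793768/639465337565 ≈ 4.6560e+6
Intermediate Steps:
k(y, P) = -394 + P + y (k(y, P) = (y + P) - 394 = (P + y) - 394 = -394 + P + y)
x = 90276191853/639465337565 (x = (-394 + 236 - 781)/(-1245271) - 144216/(-1027030) = -939*(-1/1245271) - 144216*(-1/1027030) = 939/1245271 + 72108/513515 = 90276191853/639465337565 ≈ 0.14117)
x - 1*(-4655991) = 90276191853/639465337565 - 1*(-4655991) = 90276191853/639465337565 + 4655991 = 2977344946790793768/639465337565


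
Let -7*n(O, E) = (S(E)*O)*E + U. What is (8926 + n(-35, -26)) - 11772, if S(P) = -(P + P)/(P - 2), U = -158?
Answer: -2582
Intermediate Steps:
S(P) = -2*P/(-2 + P)
n(O, E) = 158/7 + 2*O*E²/(7*(-2 + E)) (n(O, E) = -(((-2*E/(-2 + E))*O)*E - 158)/7 = -((-2*E*O/(-2 + E))*E - 158)/7 = -(-2*O*E²/(-2 + E) - 158)/7 = -(-158 - 2*O*E²/(-2 + E))/7 = 158/7 + 2*O*E²/(7*(-2 + E)))
(8926 + n(-35, -26)) - 11772 = (8926 + 2*(-158 + 79*(-26) - 35*(-26)²)/(7*(-2 - 26))) - 11772 = (8926 + (2/7)*(-158 - 2054 - 35*676)/(-28)) - 11772 = (8926 + (2/7)*(-1/28)*(-158 - 2054 - 23660)) - 11772 = (8926 + (2/7)*(-1/28)*(-25872)) - 11772 = (8926 + 264) - 11772 = 9190 - 11772 = -2582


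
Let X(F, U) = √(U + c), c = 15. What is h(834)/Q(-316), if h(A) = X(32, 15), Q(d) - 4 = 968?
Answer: √30/972 ≈ 0.0056350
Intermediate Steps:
Q(d) = 972 (Q(d) = 4 + 968 = 972)
X(F, U) = √(15 + U) (X(F, U) = √(U + 15) = √(15 + U))
h(A) = √30 (h(A) = √(15 + 15) = √30)
h(834)/Q(-316) = √30/972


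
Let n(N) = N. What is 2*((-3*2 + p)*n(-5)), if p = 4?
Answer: 20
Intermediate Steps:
2*((-3*2 + p)*n(-5)) = 2*((-3*2 + 4)*(-5)) = 2*((-6 + 4)*(-5)) = 2*(-2*(-5)) = 2*10 = 20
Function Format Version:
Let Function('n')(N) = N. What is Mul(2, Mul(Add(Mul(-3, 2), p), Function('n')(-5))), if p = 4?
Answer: 20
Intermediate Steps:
Mul(2, Mul(Add(Mul(-3, 2), p), Function('n')(-5))) = Mul(2, Mul(Add(Mul(-3, 2), 4), -5)) = Mul(2, Mul(Add(-6, 4), -5)) = Mul(2, Mul(-2, -5)) = Mul(2, 10) = 20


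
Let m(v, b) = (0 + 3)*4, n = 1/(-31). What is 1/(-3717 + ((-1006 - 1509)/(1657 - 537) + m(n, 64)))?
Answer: -224/830423 ≈ -0.00026974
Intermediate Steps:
n = -1/31 ≈ -0.032258
m(v, b) = 12 (m(v, b) = 3*4 = 12)
1/(-3717 + ((-1006 - 1509)/(1657 - 537) + m(n, 64))) = 1/(-3717 + ((-1006 - 1509)/(1657 - 537) + 12)) = 1/(-3717 + (-2515/1120 + 12)) = 1/(-3717 + (-2515*1/1120 + 12)) = 1/(-3717 + (-503/224 + 12)) = 1/(-3717 + 2185/224) = 1/(-830423/224) = -224/830423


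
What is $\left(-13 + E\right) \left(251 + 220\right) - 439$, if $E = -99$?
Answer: $-53191$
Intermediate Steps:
$\left(-13 + E\right) \left(251 + 220\right) - 439 = \left(-13 - 99\right) \left(251 + 220\right) - 439 = \left(-112\right) 471 - 439 = -52752 - 439 = -53191$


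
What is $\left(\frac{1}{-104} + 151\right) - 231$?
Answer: $- \frac{8321}{104} \approx -80.01$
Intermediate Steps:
$\left(\frac{1}{-104} + 151\right) - 231 = \left(- \frac{1}{104} + 151\right) - 231 = \frac{15703}{104} - 231 = - \frac{8321}{104}$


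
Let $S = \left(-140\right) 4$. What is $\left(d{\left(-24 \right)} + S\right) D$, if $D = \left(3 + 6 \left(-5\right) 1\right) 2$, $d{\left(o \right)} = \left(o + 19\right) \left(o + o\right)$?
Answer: $17280$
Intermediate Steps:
$S = -560$
$d{\left(o \right)} = 2 o \left(19 + o\right)$ ($d{\left(o \right)} = \left(19 + o\right) 2 o = 2 o \left(19 + o\right)$)
$D = -54$ ($D = \left(3 - 30\right) 2 = \left(-27\right) 2 = -54$)
$\left(d{\left(-24 \right)} + S\right) D = \left(2 \left(-24\right) \left(19 - 24\right) - 560\right) \left(-54\right) = \left(2 \left(-24\right) \left(-5\right) - 560\right) \left(-54\right) = \left(240 - 560\right) \left(-54\right) = \left(-320\right) \left(-54\right) = 17280$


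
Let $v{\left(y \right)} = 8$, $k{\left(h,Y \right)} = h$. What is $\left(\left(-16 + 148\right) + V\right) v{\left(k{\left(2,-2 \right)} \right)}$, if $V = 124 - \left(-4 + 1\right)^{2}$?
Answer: $1976$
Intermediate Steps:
$V = 115$ ($V = 124 - \left(-3\right)^{2} = 124 - 9 = 115$)
$\left(\left(-16 + 148\right) + V\right) v{\left(k{\left(2,-2 \right)} \right)} = \left(\left(-16 + 148\right) + 115\right) 8 = \left(132 + 115\right) 8 = 247 \cdot 8 = 1976$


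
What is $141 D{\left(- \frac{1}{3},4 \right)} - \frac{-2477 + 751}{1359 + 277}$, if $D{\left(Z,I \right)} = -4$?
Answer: $- \frac{460489}{818} \approx -562.95$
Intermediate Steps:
$141 D{\left(- \frac{1}{3},4 \right)} - \frac{-2477 + 751}{1359 + 277} = 141 \left(-4\right) - \frac{-2477 + 751}{1359 + 277} = -564 - - \frac{1726}{1636} = -564 - \left(-1726\right) \frac{1}{1636} = -564 - - \frac{863}{818} = -564 + \frac{863}{818} = - \frac{460489}{818}$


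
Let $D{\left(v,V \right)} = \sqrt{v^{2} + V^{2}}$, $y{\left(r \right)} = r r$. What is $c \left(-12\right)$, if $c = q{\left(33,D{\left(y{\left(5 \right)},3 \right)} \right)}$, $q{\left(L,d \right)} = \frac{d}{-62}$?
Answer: $\frac{6 \sqrt{634}}{31} \approx 4.8734$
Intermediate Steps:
$y{\left(r \right)} = r^{2}$
$D{\left(v,V \right)} = \sqrt{V^{2} + v^{2}}$
$q{\left(L,d \right)} = - \frac{d}{62}$ ($q{\left(L,d \right)} = d \left(- \frac{1}{62}\right) = - \frac{d}{62}$)
$c = - \frac{\sqrt{634}}{62}$ ($c = - \frac{\sqrt{3^{2} + \left(5^{2}\right)^{2}}}{62} = - \frac{\sqrt{9 + 25^{2}}}{62} = - \frac{\sqrt{9 + 625}}{62} = - \frac{\sqrt{634}}{62} \approx -0.40612$)
$c \left(-12\right) = - \frac{\sqrt{634}}{62} \left(-12\right) = \frac{6 \sqrt{634}}{31}$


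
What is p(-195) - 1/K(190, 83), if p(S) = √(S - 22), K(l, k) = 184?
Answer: -1/184 + I*√217 ≈ -0.0054348 + 14.731*I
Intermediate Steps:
p(S) = √(-22 + S)
p(-195) - 1/K(190, 83) = √(-22 - 195) - 1/184 = √(-217) - 1*1/184 = I*√217 - 1/184 = -1/184 + I*√217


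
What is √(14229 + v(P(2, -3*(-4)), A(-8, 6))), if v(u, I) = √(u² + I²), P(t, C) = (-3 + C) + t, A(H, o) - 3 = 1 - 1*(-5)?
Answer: √(14229 + √202) ≈ 119.34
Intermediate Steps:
A(H, o) = 9 (A(H, o) = 3 + (1 - 1*(-5)) = 3 + (1 + 5) = 3 + 6 = 9)
P(t, C) = -3 + C + t
v(u, I) = √(I² + u²)
√(14229 + v(P(2, -3*(-4)), A(-8, 6))) = √(14229 + √(9² + (-3 - 3*(-4) + 2)²)) = √(14229 + √(81 + (-3 + 12 + 2)²)) = √(14229 + √(81 + 11²)) = √(14229 + √(81 + 121)) = √(14229 + √202)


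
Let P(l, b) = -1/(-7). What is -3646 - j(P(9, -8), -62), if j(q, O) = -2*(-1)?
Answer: -3648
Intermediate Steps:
P(l, b) = ⅐ (P(l, b) = -1*(-⅐) = ⅐)
j(q, O) = 2
-3646 - j(P(9, -8), -62) = -3646 - 1*2 = -3646 - 2 = -3648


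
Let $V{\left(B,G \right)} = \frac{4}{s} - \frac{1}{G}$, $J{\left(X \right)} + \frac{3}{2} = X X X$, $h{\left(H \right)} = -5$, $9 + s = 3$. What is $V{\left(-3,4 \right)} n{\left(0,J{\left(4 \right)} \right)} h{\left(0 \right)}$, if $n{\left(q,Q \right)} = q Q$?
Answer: $0$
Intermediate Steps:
$s = -6$ ($s = -9 + 3 = -6$)
$J{\left(X \right)} = - \frac{3}{2} + X^{3}$ ($J{\left(X \right)} = - \frac{3}{2} + X X X = - \frac{3}{2} + X^{2} X = - \frac{3}{2} + X^{3}$)
$V{\left(B,G \right)} = - \frac{2}{3} - \frac{1}{G}$ ($V{\left(B,G \right)} = \frac{4}{-6} - \frac{1}{G} = 4 \left(- \frac{1}{6}\right) - \frac{1}{G} = - \frac{2}{3} - \frac{1}{G}$)
$n{\left(q,Q \right)} = Q q$
$V{\left(-3,4 \right)} n{\left(0,J{\left(4 \right)} \right)} h{\left(0 \right)} = \left(- \frac{2}{3} - \frac{1}{4}\right) \left(- \frac{3}{2} + 4^{3}\right) 0 \left(-5\right) = \left(- \frac{2}{3} - \frac{1}{4}\right) \left(- \frac{3}{2} + 64\right) 0 \left(-5\right) = \left(- \frac{2}{3} - \frac{1}{4}\right) \frac{125}{2} \cdot 0 \left(-5\right) = \left(- \frac{11}{12}\right) 0 \left(-5\right) = 0 \left(-5\right) = 0$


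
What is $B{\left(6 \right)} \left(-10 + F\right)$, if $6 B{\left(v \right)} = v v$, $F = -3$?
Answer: $-78$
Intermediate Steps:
$B{\left(v \right)} = \frac{v^{2}}{6}$ ($B{\left(v \right)} = \frac{v v}{6} = \frac{v^{2}}{6}$)
$B{\left(6 \right)} \left(-10 + F\right) = \frac{6^{2}}{6} \left(-10 - 3\right) = \frac{1}{6} \cdot 36 \left(-13\right) = 6 \left(-13\right) = -78$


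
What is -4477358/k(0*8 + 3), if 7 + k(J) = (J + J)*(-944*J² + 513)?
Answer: 4477358/47905 ≈ 93.463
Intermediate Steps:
k(J) = -7 + 2*J*(513 - 944*J²) (k(J) = -7 + (J + J)*(-944*J² + 513) = -7 + (2*J)*(513 - 944*J²) = -7 + 2*J*(513 - 944*J²))
-4477358/k(0*8 + 3) = -4477358/(-7 - 1888*(0*8 + 3)³ + 1026*(0*8 + 3)) = -4477358/(-7 - 1888*(0 + 3)³ + 1026*(0 + 3)) = -4477358/(-7 - 1888*3³ + 1026*3) = -4477358/(-7 - 1888*27 + 3078) = -4477358/(-7 - 50976 + 3078) = -4477358/(-47905) = -4477358*(-1/47905) = 4477358/47905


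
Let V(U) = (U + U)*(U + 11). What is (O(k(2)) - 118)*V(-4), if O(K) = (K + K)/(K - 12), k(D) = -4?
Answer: 6580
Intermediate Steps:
V(U) = 2*U*(11 + U) (V(U) = (2*U)*(11 + U) = 2*U*(11 + U))
O(K) = 2*K/(-12 + K) (O(K) = (2*K)/(-12 + K) = 2*K/(-12 + K))
(O(k(2)) - 118)*V(-4) = (2*(-4)/(-12 - 4) - 118)*(2*(-4)*(11 - 4)) = (2*(-4)/(-16) - 118)*(2*(-4)*7) = (2*(-4)*(-1/16) - 118)*(-56) = (½ - 118)*(-56) = -235/2*(-56) = 6580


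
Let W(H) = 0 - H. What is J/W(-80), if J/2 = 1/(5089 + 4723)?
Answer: 1/392480 ≈ 2.5479e-6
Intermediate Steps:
W(H) = -H
J = 1/4906 (J = 2/(5089 + 4723) = 2/9812 = 2*(1/9812) = 1/4906 ≈ 0.00020383)
J/W(-80) = 1/(4906*((-1*(-80)))) = (1/4906)/80 = (1/4906)*(1/80) = 1/392480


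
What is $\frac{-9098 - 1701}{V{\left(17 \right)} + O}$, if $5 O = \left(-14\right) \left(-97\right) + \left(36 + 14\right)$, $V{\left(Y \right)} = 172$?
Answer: $- \frac{53995}{2268} \approx -23.807$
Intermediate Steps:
$O = \frac{1408}{5}$ ($O = \frac{\left(-14\right) \left(-97\right) + \left(36 + 14\right)}{5} = \frac{1358 + 50}{5} = \frac{1}{5} \cdot 1408 = \frac{1408}{5} \approx 281.6$)
$\frac{-9098 - 1701}{V{\left(17 \right)} + O} = \frac{-9098 - 1701}{172 + \frac{1408}{5}} = - \frac{10799}{\frac{2268}{5}} = \left(-10799\right) \frac{5}{2268} = - \frac{53995}{2268}$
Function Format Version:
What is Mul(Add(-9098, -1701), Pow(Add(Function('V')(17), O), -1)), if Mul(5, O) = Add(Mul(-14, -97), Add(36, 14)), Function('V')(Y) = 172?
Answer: Rational(-53995, 2268) ≈ -23.807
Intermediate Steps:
O = Rational(1408, 5) (O = Mul(Rational(1, 5), Add(Mul(-14, -97), Add(36, 14))) = Mul(Rational(1, 5), Add(1358, 50)) = Mul(Rational(1, 5), 1408) = Rational(1408, 5) ≈ 281.60)
Mul(Add(-9098, -1701), Pow(Add(Function('V')(17), O), -1)) = Mul(Add(-9098, -1701), Pow(Add(172, Rational(1408, 5)), -1)) = Mul(-10799, Pow(Rational(2268, 5), -1)) = Mul(-10799, Rational(5, 2268)) = Rational(-53995, 2268)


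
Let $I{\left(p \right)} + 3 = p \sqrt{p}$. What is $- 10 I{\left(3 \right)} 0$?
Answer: $0$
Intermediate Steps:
$I{\left(p \right)} = -3 + p^{\frac{3}{2}}$ ($I{\left(p \right)} = -3 + p \sqrt{p} = -3 + p^{\frac{3}{2}}$)
$- 10 I{\left(3 \right)} 0 = - 10 \left(-3 + 3^{\frac{3}{2}}\right) 0 = - 10 \left(-3 + 3 \sqrt{3}\right) 0 = \left(30 - 30 \sqrt{3}\right) 0 = 0$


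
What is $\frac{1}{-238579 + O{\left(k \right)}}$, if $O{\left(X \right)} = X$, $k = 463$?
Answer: $- \frac{1}{238116} \approx -4.1996 \cdot 10^{-6}$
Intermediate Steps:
$\frac{1}{-238579 + O{\left(k \right)}} = \frac{1}{-238579 + 463} = \frac{1}{-238116} = - \frac{1}{238116}$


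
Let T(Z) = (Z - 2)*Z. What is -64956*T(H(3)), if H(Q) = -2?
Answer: -519648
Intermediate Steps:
T(Z) = Z*(-2 + Z) (T(Z) = (-2 + Z)*Z = Z*(-2 + Z))
-64956*T(H(3)) = -(-129912)*(-2 - 2) = -(-129912)*(-4) = -64956*8 = -519648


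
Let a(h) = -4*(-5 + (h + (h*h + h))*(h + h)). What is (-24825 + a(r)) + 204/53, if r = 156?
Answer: -1631631773/53 ≈ -3.0786e+7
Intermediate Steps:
a(h) = 20 - 8*h*(h² + 2*h) (a(h) = -4*(-5 + (h + (h² + h))*(2*h)) = -4*(-5 + (h + (h + h²))*(2*h)) = -4*(-5 + (h² + 2*h)*(2*h)) = -4*(-5 + 2*h*(h² + 2*h)) = 20 - 8*h*(h² + 2*h))
(-24825 + a(r)) + 204/53 = (-24825 + (20 - 16*156² - 8*156³)) + 204/53 = (-24825 + (20 - 16*24336 - 8*3796416)) + (1/53)*204 = (-24825 + (20 - 389376 - 30371328)) + 204/53 = (-24825 - 30760684) + 204/53 = -30785509 + 204/53 = -1631631773/53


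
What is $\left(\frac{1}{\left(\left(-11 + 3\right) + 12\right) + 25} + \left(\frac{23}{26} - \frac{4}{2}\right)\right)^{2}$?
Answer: $\frac{664225}{568516} \approx 1.1683$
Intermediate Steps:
$\left(\frac{1}{\left(\left(-11 + 3\right) + 12\right) + 25} + \left(\frac{23}{26} - \frac{4}{2}\right)\right)^{2} = \left(\frac{1}{\left(-8 + 12\right) + 25} + \left(23 \cdot \frac{1}{26} - 2\right)\right)^{2} = \left(\frac{1}{4 + 25} + \left(\frac{23}{26} - 2\right)\right)^{2} = \left(\frac{1}{29} - \frac{29}{26}\right)^{2} = \left(- \frac{815}{754}\right)^{2} = \frac{664225}{568516}$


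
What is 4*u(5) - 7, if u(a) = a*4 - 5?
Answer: 53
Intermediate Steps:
u(a) = -5 + 4*a (u(a) = 4*a - 5 = -5 + 4*a)
4*u(5) - 7 = 4*(-5 + 4*5) - 7 = 4*(-5 + 20) - 7 = 4*15 - 7 = 60 - 7 = 53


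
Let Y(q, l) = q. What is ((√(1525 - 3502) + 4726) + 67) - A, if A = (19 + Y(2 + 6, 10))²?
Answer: 4064 + I*√1977 ≈ 4064.0 + 44.463*I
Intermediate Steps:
A = 729 (A = (19 + (2 + 6))² = (19 + 8)² = 27² = 729)
((√(1525 - 3502) + 4726) + 67) - A = ((√(1525 - 3502) + 4726) + 67) - 1*729 = ((√(-1977) + 4726) + 67) - 729 = ((I*√1977 + 4726) + 67) - 729 = ((4726 + I*√1977) + 67) - 729 = (4793 + I*√1977) - 729 = 4064 + I*√1977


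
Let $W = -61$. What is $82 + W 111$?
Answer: $-6689$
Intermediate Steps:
$82 + W 111 = 82 - 6771 = -6689$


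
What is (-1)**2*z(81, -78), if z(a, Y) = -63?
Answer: -63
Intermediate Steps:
(-1)**2*z(81, -78) = (-1)**2*(-63) = 1*(-63) = -63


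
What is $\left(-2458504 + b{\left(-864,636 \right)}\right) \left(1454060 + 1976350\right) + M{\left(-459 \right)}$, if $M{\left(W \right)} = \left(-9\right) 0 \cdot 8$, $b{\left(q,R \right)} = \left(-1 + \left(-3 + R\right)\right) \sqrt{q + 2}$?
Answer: $-8433676706640 + 2168019120 i \sqrt{862} \approx -8.4337 \cdot 10^{12} + 6.3653 \cdot 10^{10} i$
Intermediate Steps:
$b{\left(q,R \right)} = \sqrt{2 + q} \left(-4 + R\right)$ ($b{\left(q,R \right)} = \left(-4 + R\right) \sqrt{2 + q} = \sqrt{2 + q} \left(-4 + R\right)$)
$M{\left(W \right)} = 0$ ($M{\left(W \right)} = 0 \cdot 8 = 0$)
$\left(-2458504 + b{\left(-864,636 \right)}\right) \left(1454060 + 1976350\right) + M{\left(-459 \right)} = \left(-2458504 + \sqrt{2 - 864} \left(-4 + 636\right)\right) \left(1454060 + 1976350\right) + 0 = \left(-2458504 + \sqrt{-862} \cdot 632\right) 3430410 + 0 = \left(-2458504 + i \sqrt{862} \cdot 632\right) 3430410 + 0 = \left(-2458504 + 632 i \sqrt{862}\right) 3430410 + 0 = \left(-8433676706640 + 2168019120 i \sqrt{862}\right) + 0 = -8433676706640 + 2168019120 i \sqrt{862}$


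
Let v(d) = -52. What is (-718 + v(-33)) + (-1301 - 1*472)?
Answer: -2543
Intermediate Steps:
(-718 + v(-33)) + (-1301 - 1*472) = (-718 - 52) + (-1301 - 1*472) = -770 + (-1301 - 472) = -770 - 1773 = -2543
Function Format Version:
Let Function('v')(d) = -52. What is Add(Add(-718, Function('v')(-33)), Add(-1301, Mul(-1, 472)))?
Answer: -2543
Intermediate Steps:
Add(Add(-718, Function('v')(-33)), Add(-1301, Mul(-1, 472))) = Add(Add(-718, -52), Add(-1301, Mul(-1, 472))) = Add(-770, Add(-1301, -472)) = Add(-770, -1773) = -2543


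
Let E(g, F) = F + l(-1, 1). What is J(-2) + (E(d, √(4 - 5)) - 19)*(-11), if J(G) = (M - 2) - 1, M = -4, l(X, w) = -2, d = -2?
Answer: 224 - 11*I ≈ 224.0 - 11.0*I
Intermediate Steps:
E(g, F) = -2 + F (E(g, F) = F - 2 = -2 + F)
J(G) = -7 (J(G) = (-4 - 2) - 1 = -6 - 1 = -7)
J(-2) + (E(d, √(4 - 5)) - 19)*(-11) = -7 + ((-2 + √(4 - 5)) - 19)*(-11) = -7 + ((-2 + √(-1)) - 19)*(-11) = -7 + ((-2 + I) - 19)*(-11) = -7 + (-21 + I)*(-11) = -7 + (231 - 11*I) = 224 - 11*I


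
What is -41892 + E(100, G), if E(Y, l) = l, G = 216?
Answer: -41676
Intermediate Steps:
-41892 + E(100, G) = -41892 + 216 = -41676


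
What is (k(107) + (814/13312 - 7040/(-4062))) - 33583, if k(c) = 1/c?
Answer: -48573922851821/1446461952 ≈ -33581.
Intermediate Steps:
(k(107) + (814/13312 - 7040/(-4062))) - 33583 = (1/107 + (814/13312 - 7040/(-4062))) - 33583 = (1/107 + (814*(1/13312) - 7040*(-1/4062))) - 33583 = (1/107 + (407/6656 + 3520/2031)) - 33583 = (1/107 + 24255737/13518336) - 33583 = 2608882195/1446461952 - 33583 = -48573922851821/1446461952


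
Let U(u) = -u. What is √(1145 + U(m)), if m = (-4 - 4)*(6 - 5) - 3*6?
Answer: √1171 ≈ 34.220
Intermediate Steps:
m = -26 (m = -8*1 - 18 = -8 - 18 = -26)
√(1145 + U(m)) = √(1145 - 1*(-26)) = √(1145 + 26) = √1171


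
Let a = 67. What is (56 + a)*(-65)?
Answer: -7995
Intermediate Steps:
(56 + a)*(-65) = (56 + 67)*(-65) = 123*(-65) = -7995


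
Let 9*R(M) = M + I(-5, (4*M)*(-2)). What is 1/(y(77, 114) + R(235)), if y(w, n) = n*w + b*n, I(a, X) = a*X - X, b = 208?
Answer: 9/303925 ≈ 2.9613e-5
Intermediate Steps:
I(a, X) = -X + X*a (I(a, X) = X*a - X = -X + X*a)
y(w, n) = 208*n + n*w (y(w, n) = n*w + 208*n = 208*n + n*w)
R(M) = 49*M/9 (R(M) = (M + ((4*M)*(-2))*(-1 - 5))/9 = (M - 8*M*(-6))/9 = (M + 48*M)/9 = (49*M)/9 = 49*M/9)
1/(y(77, 114) + R(235)) = 1/(114*(208 + 77) + (49/9)*235) = 1/(114*285 + 11515/9) = 1/(32490 + 11515/9) = 1/(303925/9) = 9/303925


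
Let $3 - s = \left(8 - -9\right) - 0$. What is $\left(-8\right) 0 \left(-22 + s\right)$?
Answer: $0$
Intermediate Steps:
$s = -14$ ($s = 3 - \left(\left(8 - -9\right) - 0\right) = 3 - \left(\left(8 + 9\right) + 0\right) = 3 - \left(17 + 0\right) = 3 - 17 = -14$)
$\left(-8\right) 0 \left(-22 + s\right) = \left(-8\right) 0 \left(-22 - 14\right) = 0 \left(-36\right) = 0$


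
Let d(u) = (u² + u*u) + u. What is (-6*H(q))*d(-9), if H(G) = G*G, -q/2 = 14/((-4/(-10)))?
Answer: -4498200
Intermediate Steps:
d(u) = u + 2*u² (d(u) = (u² + u²) + u = 2*u² + u = u + 2*u²)
q = -70 (q = -28/((-4/(-10))) = -28/((-4*(-⅒))) = -28/⅖ = -28*5/2 = -2*35 = -70)
H(G) = G²
(-6*H(q))*d(-9) = (-6*(-70)²)*(-9*(1 + 2*(-9))) = (-6*4900)*(-9*(1 - 18)) = -(-264600)*(-17) = -29400*153 = -4498200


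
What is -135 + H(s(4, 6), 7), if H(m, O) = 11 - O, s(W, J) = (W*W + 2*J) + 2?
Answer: -131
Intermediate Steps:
s(W, J) = 2 + W**2 + 2*J (s(W, J) = (W**2 + 2*J) + 2 = 2 + W**2 + 2*J)
-135 + H(s(4, 6), 7) = -135 + (11 - 1*7) = -135 + (11 - 7) = -135 + 4 = -131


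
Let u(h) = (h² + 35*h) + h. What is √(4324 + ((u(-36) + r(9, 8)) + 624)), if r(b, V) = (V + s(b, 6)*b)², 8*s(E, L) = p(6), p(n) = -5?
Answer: 17*√1097/8 ≈ 70.382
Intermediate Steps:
s(E, L) = -5/8 (s(E, L) = (⅛)*(-5) = -5/8)
u(h) = h² + 36*h
r(b, V) = (V - 5*b/8)²
√(4324 + ((u(-36) + r(9, 8)) + 624)) = √(4324 + ((-36*(36 - 36) + (-5*9 + 8*8)²/64) + 624)) = √(4324 + ((-36*0 + (-45 + 64)²/64) + 624)) = √(4324 + ((0 + (1/64)*19²) + 624)) = √(4324 + ((0 + (1/64)*361) + 624)) = √(4324 + ((0 + 361/64) + 624)) = √(4324 + (361/64 + 624)) = √(4324 + 40297/64) = √(317033/64) = 17*√1097/8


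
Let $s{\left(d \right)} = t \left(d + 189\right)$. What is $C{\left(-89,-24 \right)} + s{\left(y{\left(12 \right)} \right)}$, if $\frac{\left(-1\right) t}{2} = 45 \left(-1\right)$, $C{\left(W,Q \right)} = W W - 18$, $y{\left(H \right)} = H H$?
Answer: $37873$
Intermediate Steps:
$y{\left(H \right)} = H^{2}$
$C{\left(W,Q \right)} = -18 + W^{2}$ ($C{\left(W,Q \right)} = W^{2} - 18 = -18 + W^{2}$)
$t = 90$ ($t = - 2 \cdot 45 \left(-1\right) = \left(-2\right) \left(-45\right) = 90$)
$s{\left(d \right)} = 17010 + 90 d$ ($s{\left(d \right)} = 90 \left(d + 189\right) = 90 \left(189 + d\right) = 17010 + 90 d$)
$C{\left(-89,-24 \right)} + s{\left(y{\left(12 \right)} \right)} = \left(-18 + \left(-89\right)^{2}\right) + \left(17010 + 90 \cdot 12^{2}\right) = \left(-18 + 7921\right) + \left(17010 + 90 \cdot 144\right) = 7903 + \left(17010 + 12960\right) = 7903 + 29970 = 37873$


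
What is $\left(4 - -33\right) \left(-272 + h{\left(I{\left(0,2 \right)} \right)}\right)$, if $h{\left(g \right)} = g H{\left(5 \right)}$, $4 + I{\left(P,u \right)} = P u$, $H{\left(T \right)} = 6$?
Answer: $-10952$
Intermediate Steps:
$I{\left(P,u \right)} = -4 + P u$
$h{\left(g \right)} = 6 g$ ($h{\left(g \right)} = g 6 = 6 g$)
$\left(4 - -33\right) \left(-272 + h{\left(I{\left(0,2 \right)} \right)}\right) = \left(4 - -33\right) \left(-272 + 6 \left(-4 + 0 \cdot 2\right)\right) = \left(4 + 33\right) \left(-272 + 6 \left(-4 + 0\right)\right) = 37 \left(-272 + 6 \left(-4\right)\right) = 37 \left(-272 - 24\right) = 37 \left(-296\right) = -10952$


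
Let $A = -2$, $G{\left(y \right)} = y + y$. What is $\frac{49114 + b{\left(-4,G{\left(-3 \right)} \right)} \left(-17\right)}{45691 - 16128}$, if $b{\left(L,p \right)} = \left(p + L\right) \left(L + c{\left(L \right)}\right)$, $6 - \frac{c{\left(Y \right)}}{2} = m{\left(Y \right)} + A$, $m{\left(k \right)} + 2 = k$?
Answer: $\frac{53194}{29563} \approx 1.7993$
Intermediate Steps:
$m{\left(k \right)} = -2 + k$
$G{\left(y \right)} = 2 y$
$c{\left(Y \right)} = 20 - 2 Y$ ($c{\left(Y \right)} = 12 - 2 \left(\left(-2 + Y\right) - 2\right) = 12 - 2 \left(-4 + Y\right) = 12 - \left(-8 + 2 Y\right) = 20 - 2 Y$)
$b{\left(L,p \right)} = \left(20 - L\right) \left(L + p\right)$ ($b{\left(L,p \right)} = \left(p + L\right) \left(L - \left(-20 + 2 L\right)\right) = \left(L + p\right) \left(20 - L\right) = \left(20 - L\right) \left(L + p\right)$)
$\frac{49114 + b{\left(-4,G{\left(-3 \right)} \right)} \left(-17\right)}{45691 - 16128} = \frac{49114 + \left(- \left(-4\right)^{2} + 20 \left(-4\right) + 20 \cdot 2 \left(-3\right) - - 4 \cdot 2 \left(-3\right)\right) \left(-17\right)}{45691 - 16128} = \frac{49114 + \left(\left(-1\right) 16 - 80 + 20 \left(-6\right) - \left(-4\right) \left(-6\right)\right) \left(-17\right)}{29563} = \left(49114 + \left(-16 - 80 - 120 - 24\right) \left(-17\right)\right) \frac{1}{29563} = \left(49114 - -4080\right) \frac{1}{29563} = \left(49114 + 4080\right) \frac{1}{29563} = 53194 \cdot \frac{1}{29563} = \frac{53194}{29563}$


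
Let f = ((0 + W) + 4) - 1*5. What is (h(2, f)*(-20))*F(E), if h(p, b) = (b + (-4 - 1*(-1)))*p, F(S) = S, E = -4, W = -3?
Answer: -1120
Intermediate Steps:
f = -4 (f = ((0 - 3) + 4) - 1*5 = (-3 + 4) - 5 = 1 - 5 = -4)
h(p, b) = p*(-3 + b) (h(p, b) = (b + (-4 + 1))*p = (b - 3)*p = (-3 + b)*p = p*(-3 + b))
(h(2, f)*(-20))*F(E) = ((2*(-3 - 4))*(-20))*(-4) = ((2*(-7))*(-20))*(-4) = -14*(-20)*(-4) = 280*(-4) = -1120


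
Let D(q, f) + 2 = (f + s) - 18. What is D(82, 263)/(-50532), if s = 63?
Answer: -51/8422 ≈ -0.0060556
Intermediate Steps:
D(q, f) = 43 + f (D(q, f) = -2 + ((f + 63) - 18) = -2 + ((63 + f) - 18) = -2 + (45 + f) = 43 + f)
D(82, 263)/(-50532) = (43 + 263)/(-50532) = 306*(-1/50532) = -51/8422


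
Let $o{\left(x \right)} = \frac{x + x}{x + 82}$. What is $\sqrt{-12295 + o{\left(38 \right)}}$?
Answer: $\frac{i \sqrt{11064930}}{30} \approx 110.88 i$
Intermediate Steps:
$o{\left(x \right)} = \frac{2 x}{82 + x}$
$\sqrt{-12295 + o{\left(38 \right)}} = \sqrt{-12295 + 2 \cdot 38 \frac{1}{82 + 38}} = \sqrt{-12295 + 2 \cdot 38 \cdot \frac{1}{120}} = \sqrt{-12295 + \frac{19}{30}} = \sqrt{- \frac{368831}{30}} = \frac{i \sqrt{11064930}}{30}$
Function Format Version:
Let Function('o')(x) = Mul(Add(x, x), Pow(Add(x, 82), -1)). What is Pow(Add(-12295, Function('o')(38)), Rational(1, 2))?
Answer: Mul(Rational(1, 30), I, Pow(11064930, Rational(1, 2))) ≈ Mul(110.88, I)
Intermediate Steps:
Function('o')(x) = Mul(2, x, Pow(Add(82, x), -1)) (Function('o')(x) = Mul(Mul(2, x), Pow(Add(82, x), -1)) = Mul(2, x, Pow(Add(82, x), -1)))
Pow(Add(-12295, Function('o')(38)), Rational(1, 2)) = Pow(Add(-12295, Mul(2, 38, Pow(Add(82, 38), -1))), Rational(1, 2)) = Pow(Add(-12295, Mul(2, 38, Pow(120, -1))), Rational(1, 2)) = Pow(Add(-12295, Mul(2, 38, Rational(1, 120))), Rational(1, 2)) = Pow(Add(-12295, Rational(19, 30)), Rational(1, 2)) = Pow(Rational(-368831, 30), Rational(1, 2)) = Mul(Rational(1, 30), I, Pow(11064930, Rational(1, 2)))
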